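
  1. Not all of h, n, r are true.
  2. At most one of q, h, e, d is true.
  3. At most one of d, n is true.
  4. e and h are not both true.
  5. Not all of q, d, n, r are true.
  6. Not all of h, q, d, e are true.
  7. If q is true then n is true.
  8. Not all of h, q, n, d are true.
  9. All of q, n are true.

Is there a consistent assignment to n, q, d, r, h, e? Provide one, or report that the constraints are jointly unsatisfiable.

n = True, q = True, d = False, r = False, h = False, e = False

  (1) {h, n, r}: 1/3 true — not all ✓
  (2) {q, h, e, d}: 1 true — at most one ✓
  (3) {d, n}: 1 true — at most one ✓
  (4) e=F, h=F — not both ✓
  (5) {q, d, n, r}: 2/4 true — not all ✓
  (6) {h, q, d, e}: 1/4 true — not all ✓
  (7) q=T ⇒ n: T ✓
  (8) {h, q, n, d}: 2/4 true — not all ✓
  (9) {q, n}: all 2 true ✓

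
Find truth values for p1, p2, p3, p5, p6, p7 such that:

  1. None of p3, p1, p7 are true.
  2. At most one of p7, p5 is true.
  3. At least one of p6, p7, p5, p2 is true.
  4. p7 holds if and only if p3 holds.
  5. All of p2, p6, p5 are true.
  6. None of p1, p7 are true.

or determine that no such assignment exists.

p1 = False, p2 = True, p3 = False, p5 = True, p6 = True, p7 = False

  (1) {p3, p1, p7}: 0 true — none ✓
  (2) {p7, p5}: 1 true — at most one ✓
  (3) {p6, p7, p5, p2}: 3 true — at least one ✓
  (4) p7=F, p3=F — same ✓
  (5) {p2, p6, p5}: all 3 true ✓
  (6) {p1, p7}: 0 true — none ✓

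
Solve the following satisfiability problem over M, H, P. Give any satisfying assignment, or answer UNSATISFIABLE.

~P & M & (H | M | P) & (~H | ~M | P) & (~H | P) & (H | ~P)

Unit clause (~P) forces P = False.
Unit clause (M) forces M = True.
In (~H | ~M | P) only ~H is left, so H = False.
Check each clause:
  (~P): ~P holds.
  (M): M holds.
  (H | M | P): M holds.
  (~H | ~M | P): ~H holds.
  (~H | P): ~H holds.
  (H | ~P): ~P holds.
All clauses satisfied.

M = True; H = False; P = False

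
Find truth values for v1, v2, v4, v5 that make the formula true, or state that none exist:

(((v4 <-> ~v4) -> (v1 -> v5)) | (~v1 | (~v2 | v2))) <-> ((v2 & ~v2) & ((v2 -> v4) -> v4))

The formula is unsatisfiable.

Case v2 = True: the formula becomes (((v4 <-> ~v4) -> (v1 -> v5)) | True) <-> (False & (v4 -> v4)) = False.
Case v2 = False: the formula becomes (((v4 <-> ~v4) -> (v1 -> v5)) | True) <-> (False & v4) = False.
Both cases fail — unsatisfiable.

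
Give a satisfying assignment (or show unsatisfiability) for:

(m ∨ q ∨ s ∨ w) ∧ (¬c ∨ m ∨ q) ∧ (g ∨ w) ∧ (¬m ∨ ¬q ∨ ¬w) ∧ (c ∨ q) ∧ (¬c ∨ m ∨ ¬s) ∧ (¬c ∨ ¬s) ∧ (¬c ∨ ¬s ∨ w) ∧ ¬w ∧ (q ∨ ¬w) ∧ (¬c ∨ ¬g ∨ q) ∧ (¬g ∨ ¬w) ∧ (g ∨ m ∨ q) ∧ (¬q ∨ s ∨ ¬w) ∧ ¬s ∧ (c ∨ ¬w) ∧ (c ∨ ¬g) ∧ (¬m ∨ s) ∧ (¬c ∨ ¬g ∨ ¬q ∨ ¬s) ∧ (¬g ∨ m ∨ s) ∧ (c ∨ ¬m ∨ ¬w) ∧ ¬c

Unsatisfiable

Case c = True:
  Clause (¬c) is falsified — contradiction.
Case c = False:
  (c ∨ q) forces q = True.
  (¬w) forces w = False.
  (g ∨ w) forces g = True.
  Clause (c ∨ ¬g) is falsified — contradiction.
Both cases fail, so the formula is unsatisfiable.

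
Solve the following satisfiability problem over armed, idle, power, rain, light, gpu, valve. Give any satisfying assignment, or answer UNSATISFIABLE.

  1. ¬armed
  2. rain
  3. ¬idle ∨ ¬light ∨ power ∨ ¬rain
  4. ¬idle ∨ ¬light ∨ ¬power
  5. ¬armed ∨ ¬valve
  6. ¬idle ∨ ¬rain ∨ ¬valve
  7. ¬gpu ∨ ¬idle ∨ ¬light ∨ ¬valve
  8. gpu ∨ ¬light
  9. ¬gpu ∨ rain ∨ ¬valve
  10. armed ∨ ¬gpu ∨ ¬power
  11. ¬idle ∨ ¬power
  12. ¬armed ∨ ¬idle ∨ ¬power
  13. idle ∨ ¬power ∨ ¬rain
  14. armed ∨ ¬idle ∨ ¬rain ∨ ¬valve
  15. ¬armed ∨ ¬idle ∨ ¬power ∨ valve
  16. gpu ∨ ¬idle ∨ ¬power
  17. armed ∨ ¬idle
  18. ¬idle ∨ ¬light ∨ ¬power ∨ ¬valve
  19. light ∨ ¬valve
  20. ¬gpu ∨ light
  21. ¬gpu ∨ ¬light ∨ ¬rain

Unit clause (¬armed) forces armed = False.
Unit clause (rain) forces rain = True.
In (armed ∨ ¬idle) only ¬idle is left, so idle = False.
In (idle ∨ ¬power ∨ ¬rain) only ¬power is left, so power = False.
Try light = True:
  (gpu ∨ ¬light) forces gpu = True.
  clause (¬gpu ∨ ¬light ∨ ¬rain) is falsified — backtrack.
So light = False.
  then (light ∨ ¬valve) forces valve = False.
  then (¬gpu ∨ light) forces gpu = False.
All clauses satisfied.

armed: False, idle: False, power: False, rain: True, light: False, gpu: False, valve: False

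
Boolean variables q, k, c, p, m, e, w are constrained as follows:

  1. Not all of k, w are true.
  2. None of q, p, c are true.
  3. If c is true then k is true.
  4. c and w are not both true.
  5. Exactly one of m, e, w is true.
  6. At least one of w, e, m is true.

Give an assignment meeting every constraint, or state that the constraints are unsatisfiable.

q: False; k: False; c: False; p: False; m: False; e: False; w: True

  (1) {k, w}: 1/2 true — not all ✓
  (2) {q, p, c}: 0 true — none ✓
  (3) c=F ⇒ k: vacuous ✓
  (4) c=F, w=T — not both ✓
  (5) {m, e, w}: 1 true — exactly one ✓
  (6) {w, e, m}: 1 true — at least one ✓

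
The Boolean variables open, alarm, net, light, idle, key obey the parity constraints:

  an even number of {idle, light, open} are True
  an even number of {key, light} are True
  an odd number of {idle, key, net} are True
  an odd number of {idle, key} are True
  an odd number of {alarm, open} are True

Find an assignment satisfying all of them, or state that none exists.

open: True; alarm: False; net: False; light: True; idle: False; key: True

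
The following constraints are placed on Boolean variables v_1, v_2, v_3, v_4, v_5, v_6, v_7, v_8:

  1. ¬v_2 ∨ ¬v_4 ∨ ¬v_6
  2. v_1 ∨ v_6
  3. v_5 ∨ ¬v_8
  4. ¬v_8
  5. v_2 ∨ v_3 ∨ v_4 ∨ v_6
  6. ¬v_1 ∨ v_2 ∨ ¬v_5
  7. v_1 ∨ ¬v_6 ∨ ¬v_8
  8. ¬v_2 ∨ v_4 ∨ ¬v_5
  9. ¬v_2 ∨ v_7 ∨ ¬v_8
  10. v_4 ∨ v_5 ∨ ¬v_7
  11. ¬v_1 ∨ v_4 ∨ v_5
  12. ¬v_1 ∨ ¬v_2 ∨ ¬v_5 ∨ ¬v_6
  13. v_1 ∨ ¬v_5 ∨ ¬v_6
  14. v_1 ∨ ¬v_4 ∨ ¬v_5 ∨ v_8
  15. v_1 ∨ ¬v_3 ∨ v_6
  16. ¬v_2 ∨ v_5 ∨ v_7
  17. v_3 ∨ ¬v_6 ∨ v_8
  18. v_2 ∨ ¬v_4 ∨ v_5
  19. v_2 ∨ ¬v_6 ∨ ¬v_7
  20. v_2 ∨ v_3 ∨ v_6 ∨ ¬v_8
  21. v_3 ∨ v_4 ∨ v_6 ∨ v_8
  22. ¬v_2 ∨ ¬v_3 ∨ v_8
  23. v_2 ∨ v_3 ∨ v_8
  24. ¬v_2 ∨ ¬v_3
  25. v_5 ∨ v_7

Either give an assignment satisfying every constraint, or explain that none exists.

v_1: True, v_2: True, v_3: False, v_4: True, v_5: True, v_6: False, v_7: False, v_8: False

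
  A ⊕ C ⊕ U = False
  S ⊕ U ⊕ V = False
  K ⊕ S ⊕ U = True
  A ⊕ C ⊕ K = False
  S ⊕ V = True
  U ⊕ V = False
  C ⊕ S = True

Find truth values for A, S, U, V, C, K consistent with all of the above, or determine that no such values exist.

No satisfying assignment exists.

Adding constraints 1, 2, 3, 4, 6 mod 2: every variable appears an even number of times on the left, so the left side is 0.
But the right sides sum to 1 (mod 2). 0 ≠ 1 — the system is inconsistent.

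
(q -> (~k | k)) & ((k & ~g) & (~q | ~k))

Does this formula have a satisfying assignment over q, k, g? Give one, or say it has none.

q=F, k=T, g=F

  q -> (~k | k) = True
    ~k | k = True
      ~k = False
  (k & ~g) & (~q | ~k) = True
    k & ~g = True
      ~g = True
    ~q | ~k = True
      ~q = True
      ~k = False
Both conjuncts True, so the formula holds.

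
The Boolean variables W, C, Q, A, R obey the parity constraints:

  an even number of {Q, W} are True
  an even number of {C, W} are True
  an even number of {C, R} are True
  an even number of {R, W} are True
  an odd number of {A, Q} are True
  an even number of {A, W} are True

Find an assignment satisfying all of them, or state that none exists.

Adding constraints 1, 5, 6 mod 2: every variable appears an even number of times on the left, so the left side is 0.
But the right sides sum to 1 (mod 2). 0 ≠ 1 — the system is inconsistent.

No satisfying assignment exists.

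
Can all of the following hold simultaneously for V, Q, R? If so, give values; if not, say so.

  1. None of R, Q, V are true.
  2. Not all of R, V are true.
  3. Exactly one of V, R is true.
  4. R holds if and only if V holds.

Case V = True:
  Constraint (1) is violated (V=T) — contradiction.
Case V = False:
  (1) forces R = False.
  Constraint (3) is violated (V=F, R=F) — contradiction.
Both cases fail — unsatisfiable.

No satisfying assignment exists.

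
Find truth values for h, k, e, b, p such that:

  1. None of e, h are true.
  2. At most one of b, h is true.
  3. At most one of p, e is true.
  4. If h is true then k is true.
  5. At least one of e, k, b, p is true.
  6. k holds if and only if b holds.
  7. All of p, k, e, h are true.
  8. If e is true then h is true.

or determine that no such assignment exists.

Case h = True:
  Constraint (1) is violated (h=T) — contradiction.
Case h = False:
  Constraint (7) is violated (h=F) — contradiction.
Both cases fail — unsatisfiable.

The formula is unsatisfiable.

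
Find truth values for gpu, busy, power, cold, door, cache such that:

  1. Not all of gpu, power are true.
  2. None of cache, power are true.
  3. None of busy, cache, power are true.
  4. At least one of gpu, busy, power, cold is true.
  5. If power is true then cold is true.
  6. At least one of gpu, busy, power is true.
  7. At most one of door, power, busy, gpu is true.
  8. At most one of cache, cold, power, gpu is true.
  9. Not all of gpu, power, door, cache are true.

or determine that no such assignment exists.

gpu = True; busy = False; power = False; cold = False; door = False; cache = False

  (1) {gpu, power}: 1/2 true — not all ✓
  (2) {cache, power}: 0 true — none ✓
  (3) {busy, cache, power}: 0 true — none ✓
  (4) {gpu, busy, power, cold}: 1 true — at least one ✓
  (5) power=F ⇒ cold: vacuous ✓
  (6) {gpu, busy, power}: 1 true — at least one ✓
  (7) {door, power, busy, gpu}: 1 true — at most one ✓
  (8) {cache, cold, power, gpu}: 1 true — at most one ✓
  (9) {gpu, power, door, cache}: 1/4 true — not all ✓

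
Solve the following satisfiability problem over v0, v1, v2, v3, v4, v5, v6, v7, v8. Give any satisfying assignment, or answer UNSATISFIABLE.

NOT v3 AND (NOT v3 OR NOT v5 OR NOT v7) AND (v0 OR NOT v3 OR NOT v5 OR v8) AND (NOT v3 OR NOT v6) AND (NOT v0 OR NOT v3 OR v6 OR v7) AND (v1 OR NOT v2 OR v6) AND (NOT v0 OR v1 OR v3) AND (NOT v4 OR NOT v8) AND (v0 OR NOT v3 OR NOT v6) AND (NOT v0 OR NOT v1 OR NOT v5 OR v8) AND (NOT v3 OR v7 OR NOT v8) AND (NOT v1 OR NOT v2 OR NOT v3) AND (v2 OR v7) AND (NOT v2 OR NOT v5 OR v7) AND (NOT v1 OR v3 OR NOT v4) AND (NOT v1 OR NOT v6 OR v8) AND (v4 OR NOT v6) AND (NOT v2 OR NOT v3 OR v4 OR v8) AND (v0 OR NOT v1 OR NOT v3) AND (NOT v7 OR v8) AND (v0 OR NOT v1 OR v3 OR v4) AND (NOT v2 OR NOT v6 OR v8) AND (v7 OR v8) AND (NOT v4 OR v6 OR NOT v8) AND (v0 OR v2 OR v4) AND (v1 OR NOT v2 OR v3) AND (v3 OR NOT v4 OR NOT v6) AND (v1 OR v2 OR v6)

v0 = True; v1 = True; v2 = False; v3 = False; v4 = False; v5 = True; v6 = False; v7 = True; v8 = True

Unit clause (NOT v3) forces v3 = False.
Set v0 = True.
  then (NOT v0 OR v1 OR v3) forces v1 = True.
  then (NOT v1 OR v3 OR NOT v4) forces v4 = False.
  then (v4 OR NOT v6) forces v6 = False.
Set v2 = False.
  then (v2 OR v7) forces v7 = True.
  then (NOT v7 OR v8) forces v8 = True.
Set v5 = True.
All clauses satisfied.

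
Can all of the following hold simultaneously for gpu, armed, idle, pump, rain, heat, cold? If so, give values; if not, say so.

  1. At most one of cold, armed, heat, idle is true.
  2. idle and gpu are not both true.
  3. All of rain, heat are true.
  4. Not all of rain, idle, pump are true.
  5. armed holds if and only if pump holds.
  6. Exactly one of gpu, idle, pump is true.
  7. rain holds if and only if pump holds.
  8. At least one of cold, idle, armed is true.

The formula is unsatisfiable.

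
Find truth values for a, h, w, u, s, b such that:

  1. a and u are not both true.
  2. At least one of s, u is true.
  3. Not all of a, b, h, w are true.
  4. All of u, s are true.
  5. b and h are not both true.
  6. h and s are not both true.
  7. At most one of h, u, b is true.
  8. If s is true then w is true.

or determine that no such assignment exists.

a = False; h = False; w = True; u = True; s = True; b = False

  (1) a=F, u=T — not both ✓
  (2) {s, u}: 2 true — at least one ✓
  (3) {a, b, h, w}: 1/4 true — not all ✓
  (4) {u, s}: all 2 true ✓
  (5) b=F, h=F — not both ✓
  (6) h=F, s=T — not both ✓
  (7) {h, u, b}: 1 true — at most one ✓
  (8) s=T ⇒ w: T ✓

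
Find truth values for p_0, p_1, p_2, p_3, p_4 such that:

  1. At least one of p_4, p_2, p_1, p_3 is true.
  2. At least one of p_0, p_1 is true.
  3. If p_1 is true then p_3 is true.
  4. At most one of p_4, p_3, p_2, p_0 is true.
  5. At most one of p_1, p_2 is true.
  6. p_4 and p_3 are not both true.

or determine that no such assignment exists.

p_0=F, p_1=T, p_2=F, p_3=T, p_4=F

  (1) {p_4, p_2, p_1, p_3}: 2 true — at least one ✓
  (2) {p_0, p_1}: 1 true — at least one ✓
  (3) p_1=T ⇒ p_3: T ✓
  (4) {p_4, p_3, p_2, p_0}: 1 true — at most one ✓
  (5) {p_1, p_2}: 1 true — at most one ✓
  (6) p_4=F, p_3=T — not both ✓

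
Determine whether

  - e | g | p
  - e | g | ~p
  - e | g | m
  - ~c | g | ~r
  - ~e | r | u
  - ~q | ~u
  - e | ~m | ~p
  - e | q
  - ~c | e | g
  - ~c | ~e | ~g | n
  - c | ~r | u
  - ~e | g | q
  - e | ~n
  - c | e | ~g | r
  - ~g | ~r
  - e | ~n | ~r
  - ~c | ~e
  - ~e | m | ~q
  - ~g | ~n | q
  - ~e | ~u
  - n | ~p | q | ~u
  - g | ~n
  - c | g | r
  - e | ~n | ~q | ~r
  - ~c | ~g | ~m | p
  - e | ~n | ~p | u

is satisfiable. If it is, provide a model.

Set c = True.
  then (~c | ~e) forces e = False.
  then (e | q) forces q = True.
  then (~c | e | g) forces g = True.
  then (e | ~n) forces n = False.
  then (~g | ~r) forces r = False.
  then (~q | ~u) forces u = False.
Try m = True:
  (e | ~m | ~p) forces p = False.
  clause (~c | ~g | ~m | p) is falsified — backtrack.
So m = False.
Set p = False.
All clauses satisfied.

c = True, n = False, u = False, r = False, m = False, q = True, p = False, e = False, g = True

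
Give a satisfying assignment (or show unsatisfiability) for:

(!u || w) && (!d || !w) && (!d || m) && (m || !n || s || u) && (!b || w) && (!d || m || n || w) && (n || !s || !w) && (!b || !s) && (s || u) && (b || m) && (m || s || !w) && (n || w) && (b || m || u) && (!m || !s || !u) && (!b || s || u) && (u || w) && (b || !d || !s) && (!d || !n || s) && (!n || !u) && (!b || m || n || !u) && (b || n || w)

Set u = True.
  then (!u || w) forces w = True.
  then (!d || !w) forces d = False.
  then (!n || !u) forces n = False.
  then (n || !s || !w) forces s = False.
  then (m || s || !w) forces m = True.
Set b = False.
All clauses satisfied.

u = True, m = True, w = True, n = False, s = False, d = False, b = False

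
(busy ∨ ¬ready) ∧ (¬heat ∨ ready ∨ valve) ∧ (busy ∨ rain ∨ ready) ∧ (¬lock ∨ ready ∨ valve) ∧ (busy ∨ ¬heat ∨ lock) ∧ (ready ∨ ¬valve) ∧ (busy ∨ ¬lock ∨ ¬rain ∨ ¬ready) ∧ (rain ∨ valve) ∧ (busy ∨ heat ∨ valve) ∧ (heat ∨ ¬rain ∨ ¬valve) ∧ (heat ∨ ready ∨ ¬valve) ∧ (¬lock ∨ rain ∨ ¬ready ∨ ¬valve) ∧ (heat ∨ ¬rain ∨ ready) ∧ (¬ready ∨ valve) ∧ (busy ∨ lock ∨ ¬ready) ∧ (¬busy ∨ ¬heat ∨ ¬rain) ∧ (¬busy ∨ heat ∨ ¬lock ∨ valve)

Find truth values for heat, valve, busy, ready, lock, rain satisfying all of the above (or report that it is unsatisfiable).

Set heat = False.
Try valve = False:
  (rain ∨ valve) forces rain = True.
  (busy ∨ heat ∨ valve) forces busy = True.
  (heat ∨ ¬rain ∨ ready) forces ready = True.
  clause (¬ready ∨ valve) is falsified — backtrack.
So valve = True.
  then (ready ∨ ¬valve) forces ready = True.
  then (heat ∨ ¬rain ∨ ¬valve) forces rain = False.
  then (¬lock ∨ rain ∨ ¬ready ∨ ¬valve) forces lock = False.
  then (busy ∨ lock ∨ ¬ready) forces busy = True.
All clauses satisfied.

heat = False, valve = True, busy = True, ready = True, lock = False, rain = False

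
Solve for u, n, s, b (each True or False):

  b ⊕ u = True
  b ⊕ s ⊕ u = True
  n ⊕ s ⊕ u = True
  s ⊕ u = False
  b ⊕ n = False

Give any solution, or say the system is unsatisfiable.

u: False, n: True, s: False, b: True

b ⊕ u = T ⊕ F = True ✓
b ⊕ s ⊕ u = T ⊕ F ⊕ F = True ✓
n ⊕ s ⊕ u = T ⊕ F ⊕ F = True ✓
s ⊕ u = F ⊕ F = False ✓
b ⊕ n = T ⊕ T = False ✓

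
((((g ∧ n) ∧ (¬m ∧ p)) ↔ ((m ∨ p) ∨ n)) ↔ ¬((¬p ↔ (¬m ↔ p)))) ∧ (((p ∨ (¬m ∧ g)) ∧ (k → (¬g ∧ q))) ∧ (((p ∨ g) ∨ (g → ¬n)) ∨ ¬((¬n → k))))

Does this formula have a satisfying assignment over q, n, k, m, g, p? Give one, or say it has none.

q = False, n = False, k = False, m = True, g = False, p = True

  (((g ∧ n) ∧ (¬m ∧ p)) ↔ ((m ∨ p) ∨ n)) ↔ ¬((¬p ↔ (¬m ↔ p))) = True
    ((g ∧ n) ∧ (¬m ∧ p)) ↔ ((m ∨ p) ∨ n) = False
      (g ∧ n) ∧ (¬m ∧ p) = False
        g ∧ n = False
        ¬m ∧ p = False
          ¬m = False
      (m ∨ p) ∨ n = True
        m ∨ p = True
    ¬((¬p ↔ (¬m ↔ p))) = False
      ¬p ↔ (¬m ↔ p) = True
        ¬p = False
        ¬m ↔ p = False
          ¬m = False
  ((p ∨ (¬m ∧ g)) ∧ (k → (¬g ∧ q))) ∧ (((p ∨ g) ∨ (g → ¬n)) ∨ ¬((¬n → k))) = True
    (p ∨ (¬m ∧ g)) ∧ (k → (¬g ∧ q)) = True
      p ∨ (¬m ∧ g) = True
        ¬m ∧ g = False
          ¬m = False
      k → (¬g ∧ q) = True
        ¬g ∧ q = False
          ¬g = True
    ((p ∨ g) ∨ (g → ¬n)) ∨ ¬((¬n → k)) = True
      (p ∨ g) ∨ (g → ¬n) = True
        p ∨ g = True
        g → ¬n = True
          ¬n = True
      ¬((¬n → k)) = True
        ¬n → k = False
          ¬n = True
Both conjuncts True, so the formula holds.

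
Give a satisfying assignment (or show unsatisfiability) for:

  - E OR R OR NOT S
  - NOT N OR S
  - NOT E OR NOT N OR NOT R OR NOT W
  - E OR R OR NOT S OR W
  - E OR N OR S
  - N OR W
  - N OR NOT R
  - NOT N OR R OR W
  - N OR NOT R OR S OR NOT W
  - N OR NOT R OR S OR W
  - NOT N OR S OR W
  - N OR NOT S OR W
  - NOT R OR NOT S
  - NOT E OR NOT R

Set S = False.
  then (NOT N OR S) forces N = False.
  then (E OR N OR S) forces E = True.
  then (N OR W) forces W = True.
  then (N OR NOT R) forces R = False.
All clauses satisfied.

S = False, W = True, E = True, R = False, N = False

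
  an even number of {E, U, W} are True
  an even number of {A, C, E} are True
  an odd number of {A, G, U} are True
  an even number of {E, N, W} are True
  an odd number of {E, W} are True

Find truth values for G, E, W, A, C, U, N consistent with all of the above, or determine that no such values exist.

G: False; E: False; W: True; A: False; C: False; U: True; N: True

{E, U, W}: 2 true → even ✓
{A, C, E}: 0 true → even ✓
{A, G, U}: 1 true → odd ✓
{E, N, W}: 2 true → even ✓
{E, W}: 1 true → odd ✓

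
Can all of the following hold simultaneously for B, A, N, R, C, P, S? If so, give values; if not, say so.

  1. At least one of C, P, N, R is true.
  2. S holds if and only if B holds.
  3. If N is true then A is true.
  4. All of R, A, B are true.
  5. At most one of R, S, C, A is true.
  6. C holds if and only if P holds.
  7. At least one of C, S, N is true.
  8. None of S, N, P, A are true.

Unsatisfiable — no assignment works.

Case A = True:
  Constraint (8) is violated (A=T) — contradiction.
Case A = False:
  Constraint (4) is violated (A=F) — contradiction.
Both cases fail — unsatisfiable.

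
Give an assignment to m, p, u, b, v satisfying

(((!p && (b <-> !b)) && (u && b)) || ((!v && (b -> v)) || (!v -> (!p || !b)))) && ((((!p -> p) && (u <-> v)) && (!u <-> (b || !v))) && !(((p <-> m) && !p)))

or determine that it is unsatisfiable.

m: True, p: True, u: False, b: False, v: False

  ((!p && (b <-> !b)) && (u && b)) || ((!v && (b -> v)) || (!v -> (!p || !b))) = True
    (!p && (b <-> !b)) && (u && b) = False
      !p && (b <-> !b) = False
        !p = False
        b <-> !b = False
          !b = True
      u && b = False
    (!v && (b -> v)) || (!v -> (!p || !b)) = True
      !v && (b -> v) = True
        !v = True
        b -> v = True
      !v -> (!p || !b) = True
        !v = True
        !p || !b = True
          !p = False
          !b = True
  (((!p -> p) && (u <-> v)) && (!u <-> (b || !v))) && !(((p <-> m) && !p)) = True
    ((!p -> p) && (u <-> v)) && (!u <-> (b || !v)) = True
      (!p -> p) && (u <-> v) = True
        !p -> p = True
          !p = False
        u <-> v = True
      !u <-> (b || !v) = True
        !u = True
        b || !v = True
          !v = True
    !(((p <-> m) && !p)) = True
      (p <-> m) && !p = False
        p <-> m = True
        !p = False
Both conjuncts True, so the formula holds.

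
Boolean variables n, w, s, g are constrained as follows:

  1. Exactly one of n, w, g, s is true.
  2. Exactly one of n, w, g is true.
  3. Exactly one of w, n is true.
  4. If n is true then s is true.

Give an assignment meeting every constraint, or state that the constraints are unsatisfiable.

n: False, w: True, s: False, g: False

  (1) {n, w, g, s}: 1 true — exactly one ✓
  (2) {n, w, g}: 1 true — exactly one ✓
  (3) {w, n}: 1 true — exactly one ✓
  (4) n=F ⇒ s: vacuous ✓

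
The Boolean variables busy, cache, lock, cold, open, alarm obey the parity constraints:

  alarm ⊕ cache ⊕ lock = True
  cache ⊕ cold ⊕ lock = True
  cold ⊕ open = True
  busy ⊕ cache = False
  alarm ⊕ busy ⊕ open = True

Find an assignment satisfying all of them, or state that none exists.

busy = False; cache = False; lock = True; cold = False; open = True; alarm = False

alarm ⊕ cache ⊕ lock = F ⊕ F ⊕ T = True ✓
cache ⊕ cold ⊕ lock = F ⊕ F ⊕ T = True ✓
cold ⊕ open = F ⊕ T = True ✓
busy ⊕ cache = F ⊕ F = False ✓
alarm ⊕ busy ⊕ open = F ⊕ F ⊕ T = True ✓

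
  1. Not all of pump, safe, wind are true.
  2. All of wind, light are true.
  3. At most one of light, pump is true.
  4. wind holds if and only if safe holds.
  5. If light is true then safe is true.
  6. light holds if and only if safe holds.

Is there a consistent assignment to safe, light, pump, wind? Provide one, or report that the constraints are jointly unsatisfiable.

safe=T, light=T, pump=F, wind=T

  (1) {pump, safe, wind}: 2/3 true — not all ✓
  (2) {wind, light}: all 2 true ✓
  (3) {light, pump}: 1 true — at most one ✓
  (4) wind=T, safe=T — same ✓
  (5) light=T ⇒ safe: T ✓
  (6) light=T, safe=T — same ✓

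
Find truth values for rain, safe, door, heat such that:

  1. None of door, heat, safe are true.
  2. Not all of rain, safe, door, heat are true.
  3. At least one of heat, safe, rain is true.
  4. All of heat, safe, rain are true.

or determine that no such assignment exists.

Unsatisfiable — no assignment works.

Case safe = True:
  Constraint (1) is violated (safe=T) — contradiction.
Case safe = False:
  Constraint (4) is violated (safe=F) — contradiction.
Both cases fail — unsatisfiable.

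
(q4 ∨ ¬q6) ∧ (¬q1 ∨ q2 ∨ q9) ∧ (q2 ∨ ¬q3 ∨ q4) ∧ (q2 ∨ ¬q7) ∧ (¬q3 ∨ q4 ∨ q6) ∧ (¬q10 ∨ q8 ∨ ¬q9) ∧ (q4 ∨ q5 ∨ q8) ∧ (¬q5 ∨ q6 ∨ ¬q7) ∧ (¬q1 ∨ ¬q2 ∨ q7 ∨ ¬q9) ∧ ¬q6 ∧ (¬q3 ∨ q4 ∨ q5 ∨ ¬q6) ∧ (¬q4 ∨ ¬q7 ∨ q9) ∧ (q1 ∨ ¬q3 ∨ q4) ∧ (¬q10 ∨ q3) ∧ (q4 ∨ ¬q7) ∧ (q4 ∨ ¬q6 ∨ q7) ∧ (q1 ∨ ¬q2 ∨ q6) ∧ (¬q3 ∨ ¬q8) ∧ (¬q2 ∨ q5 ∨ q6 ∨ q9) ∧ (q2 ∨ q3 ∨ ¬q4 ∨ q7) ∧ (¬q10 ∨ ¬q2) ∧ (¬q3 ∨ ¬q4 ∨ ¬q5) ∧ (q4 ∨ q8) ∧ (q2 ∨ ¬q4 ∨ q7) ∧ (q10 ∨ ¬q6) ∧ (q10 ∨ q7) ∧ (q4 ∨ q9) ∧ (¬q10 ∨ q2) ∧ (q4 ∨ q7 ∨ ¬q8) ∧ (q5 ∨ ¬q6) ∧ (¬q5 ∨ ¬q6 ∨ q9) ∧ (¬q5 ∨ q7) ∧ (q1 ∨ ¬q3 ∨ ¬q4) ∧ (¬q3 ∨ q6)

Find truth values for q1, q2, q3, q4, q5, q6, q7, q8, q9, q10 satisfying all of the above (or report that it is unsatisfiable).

Unit clause (¬q6) forces q6 = False.
In (¬q3 ∨ q6) only ¬q3 is left, so q3 = False.
In (¬q10 ∨ q3) only ¬q10 is left, so q10 = False.
In (q10 ∨ q7) only q7 is left, so q7 = True.
In (q2 ∨ ¬q7) only q2 is left, so q2 = True.
In (¬q5 ∨ q6 ∨ ¬q7) only ¬q5 is left, so q5 = False.
In (q4 ∨ ¬q7) only q4 is left, so q4 = True.
In (q1 ∨ ¬q2 ∨ q6) only q1 is left, so q1 = True.
In (¬q2 ∨ q5 ∨ q6 ∨ q9) only q9 is left, so q9 = True.
Set q8 = False.
All clauses satisfied.

q1 = True; q2 = True; q3 = False; q4 = True; q5 = False; q6 = False; q7 = True; q8 = False; q9 = True; q10 = False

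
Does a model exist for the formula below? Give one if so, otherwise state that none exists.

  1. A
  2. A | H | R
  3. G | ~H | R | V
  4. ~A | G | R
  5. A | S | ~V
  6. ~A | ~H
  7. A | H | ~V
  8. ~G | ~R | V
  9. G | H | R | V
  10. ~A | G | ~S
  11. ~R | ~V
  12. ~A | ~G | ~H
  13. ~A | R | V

R=F; V=T; S=T; A=T; H=F; G=T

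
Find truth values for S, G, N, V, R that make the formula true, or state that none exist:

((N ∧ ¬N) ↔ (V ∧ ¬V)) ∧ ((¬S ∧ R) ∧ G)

S = False; G = True; N = False; V = False; R = True

  (N ∧ ¬N) ↔ (V ∧ ¬V) = True
    N ∧ ¬N = False
      ¬N = True
    V ∧ ¬V = False
      ¬V = True
  (¬S ∧ R) ∧ G = True
    ¬S ∧ R = True
      ¬S = True
Both conjuncts True, so the formula holds.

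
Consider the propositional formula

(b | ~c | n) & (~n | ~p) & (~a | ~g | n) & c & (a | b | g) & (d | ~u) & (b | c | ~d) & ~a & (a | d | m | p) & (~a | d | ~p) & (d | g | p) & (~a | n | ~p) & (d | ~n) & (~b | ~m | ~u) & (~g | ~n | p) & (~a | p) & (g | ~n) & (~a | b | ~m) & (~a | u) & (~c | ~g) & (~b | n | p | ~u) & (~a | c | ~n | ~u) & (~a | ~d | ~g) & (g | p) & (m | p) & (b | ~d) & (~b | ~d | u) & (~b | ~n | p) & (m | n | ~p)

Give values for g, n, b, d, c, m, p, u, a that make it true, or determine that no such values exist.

Unit clause (c) forces c = True.
Unit clause (~a) forces a = False.
In (~c | ~g) only ~g is left, so g = False.
In (g | p) only p is left, so p = True.
In (~n | ~p) only ~n is left, so n = False.
In (a | b | g) only b is left, so b = True.
In (m | n | ~p) only m is left, so m = True.
In (~b | ~m | ~u) only ~u is left, so u = False.
In (~b | ~d | u) only ~d is left, so d = False.
All clauses satisfied.

g: False, n: False, b: True, d: False, c: True, m: True, p: True, u: False, a: False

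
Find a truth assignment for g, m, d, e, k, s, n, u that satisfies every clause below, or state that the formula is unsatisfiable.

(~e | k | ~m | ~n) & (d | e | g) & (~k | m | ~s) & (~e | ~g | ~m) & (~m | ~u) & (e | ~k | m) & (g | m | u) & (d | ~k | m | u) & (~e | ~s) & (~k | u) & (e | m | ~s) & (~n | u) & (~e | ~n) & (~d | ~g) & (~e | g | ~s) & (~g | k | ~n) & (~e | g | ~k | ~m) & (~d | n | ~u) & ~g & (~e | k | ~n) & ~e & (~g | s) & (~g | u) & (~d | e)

Unsatisfiable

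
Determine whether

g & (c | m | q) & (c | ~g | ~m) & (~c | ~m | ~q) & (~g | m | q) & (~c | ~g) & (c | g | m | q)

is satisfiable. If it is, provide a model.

q: True, m: False, g: True, c: False

Unit clause (g) forces g = True.
In (~c | ~g) only ~c is left, so c = False.
In (c | ~g | ~m) only ~m is left, so m = False.
In (~g | m | q) only q is left, so q = True.
All clauses satisfied.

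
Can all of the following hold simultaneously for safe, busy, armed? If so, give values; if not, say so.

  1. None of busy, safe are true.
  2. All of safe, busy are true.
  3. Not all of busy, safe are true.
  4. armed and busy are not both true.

Case safe = True:
  Constraint (1) is violated (safe=T) — contradiction.
Case safe = False:
  Constraint (2) is violated (safe=F) — contradiction.
Both cases fail — unsatisfiable.

Unsatisfiable — no assignment works.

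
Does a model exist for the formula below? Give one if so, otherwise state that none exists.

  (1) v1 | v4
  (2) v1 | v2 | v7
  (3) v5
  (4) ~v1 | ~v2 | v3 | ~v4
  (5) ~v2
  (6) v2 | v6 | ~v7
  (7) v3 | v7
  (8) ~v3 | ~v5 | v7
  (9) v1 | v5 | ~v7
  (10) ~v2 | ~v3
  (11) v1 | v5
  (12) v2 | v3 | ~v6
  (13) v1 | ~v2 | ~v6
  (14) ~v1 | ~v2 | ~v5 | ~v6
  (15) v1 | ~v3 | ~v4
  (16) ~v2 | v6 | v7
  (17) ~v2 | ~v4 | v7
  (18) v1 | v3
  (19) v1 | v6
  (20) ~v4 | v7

Unit clause (v5) forces v5 = True.
Unit clause (~v2) forces v2 = False.
Try v1 = False:
  (v1 | v4) forces v4 = True.
  (v1 | v2 | v7) forces v7 = True.
  (v2 | v6 | ~v7) forces v6 = True.
  (v2 | v3 | ~v6) forces v3 = True.
  clause (v1 | ~v3 | ~v4) is falsified — backtrack.
So v1 = True.
Set v3 = True.
  then (~v3 | ~v5 | v7) forces v7 = True.
  then (v2 | v6 | ~v7) forces v6 = True.
Set v4 = True.
All clauses satisfied.

v1: True, v2: False, v3: True, v4: True, v5: True, v6: True, v7: True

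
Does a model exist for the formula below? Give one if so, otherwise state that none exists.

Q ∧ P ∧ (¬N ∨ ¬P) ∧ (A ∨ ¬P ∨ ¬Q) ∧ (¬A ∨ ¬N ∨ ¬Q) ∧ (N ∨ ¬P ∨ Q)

Unit clause (Q) forces Q = True.
Unit clause (P) forces P = True.
In (¬N ∨ ¬P) only ¬N is left, so N = False.
In (A ∨ ¬P ∨ ¬Q) only A is left, so A = True.
Check each clause:
  (Q): Q holds.
  (P): P holds.
  (¬N ∨ ¬P): ¬N holds.
  (A ∨ ¬P ∨ ¬Q): A holds.
  (¬A ∨ ¬N ∨ ¬Q): ¬N holds.
  (N ∨ ¬P ∨ Q): Q holds.
All clauses satisfied.

Q: True, N: False, P: True, A: True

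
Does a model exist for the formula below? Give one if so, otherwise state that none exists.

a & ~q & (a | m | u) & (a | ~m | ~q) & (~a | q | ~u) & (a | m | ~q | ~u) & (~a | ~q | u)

Unit clause (a) forces a = True.
Unit clause (~q) forces q = False.
In (~a | q | ~u) only ~u is left, so u = False.
Set m = True.
Check each clause:
  (a): a holds.
  (~q): ~q holds.
  (a | m | u): a holds.
  (a | ~m | ~q): a holds.
  (~a | q | ~u): ~u holds.
  (a | m | ~q | ~u): a holds.
  (~a | ~q | u): ~q holds.
All clauses satisfied.

m=T, u=F, a=T, q=F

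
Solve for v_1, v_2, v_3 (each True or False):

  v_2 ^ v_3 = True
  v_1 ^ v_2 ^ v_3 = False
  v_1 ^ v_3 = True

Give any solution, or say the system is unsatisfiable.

v_1=T; v_2=T; v_3=F

v_2 ^ v_3 = T ^ F = True ✓
v_1 ^ v_2 ^ v_3 = T ^ T ^ F = False ✓
v_1 ^ v_3 = T ^ F = True ✓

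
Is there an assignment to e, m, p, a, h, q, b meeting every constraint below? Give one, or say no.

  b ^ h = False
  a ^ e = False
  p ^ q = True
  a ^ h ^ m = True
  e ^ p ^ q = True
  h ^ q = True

e: False, m: False, p: True, a: False, h: True, q: False, b: True

b ^ h = T ^ T = False ✓
a ^ e = F ^ F = False ✓
p ^ q = T ^ F = True ✓
a ^ h ^ m = F ^ T ^ F = True ✓
e ^ p ^ q = F ^ T ^ F = True ✓
h ^ q = T ^ F = True ✓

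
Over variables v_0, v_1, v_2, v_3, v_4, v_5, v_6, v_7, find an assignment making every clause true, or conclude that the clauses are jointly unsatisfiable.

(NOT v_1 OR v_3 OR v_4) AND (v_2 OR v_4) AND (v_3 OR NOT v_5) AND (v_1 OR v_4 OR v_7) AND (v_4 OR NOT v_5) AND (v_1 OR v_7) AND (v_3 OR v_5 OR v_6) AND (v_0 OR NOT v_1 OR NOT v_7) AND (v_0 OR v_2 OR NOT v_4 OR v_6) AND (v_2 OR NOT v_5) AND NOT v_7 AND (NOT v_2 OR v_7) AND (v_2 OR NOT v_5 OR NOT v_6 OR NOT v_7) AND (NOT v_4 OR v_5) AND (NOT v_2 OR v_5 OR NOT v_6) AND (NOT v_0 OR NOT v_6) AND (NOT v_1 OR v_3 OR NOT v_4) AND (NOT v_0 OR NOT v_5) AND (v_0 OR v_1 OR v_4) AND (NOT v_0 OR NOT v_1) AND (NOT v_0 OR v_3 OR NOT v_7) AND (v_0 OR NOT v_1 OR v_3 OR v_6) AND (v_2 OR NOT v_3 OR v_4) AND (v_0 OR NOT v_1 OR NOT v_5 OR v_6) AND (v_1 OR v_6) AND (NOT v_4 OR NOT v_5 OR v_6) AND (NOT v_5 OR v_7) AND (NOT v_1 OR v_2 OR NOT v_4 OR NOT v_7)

Case v_2 = True:
  (NOT v_7) forces v_7 = False.
  Clause (NOT v_2 OR v_7) is falsified — contradiction.
Case v_2 = False:
  (v_2 OR v_4) forces v_4 = True.
  (v_2 OR NOT v_5) forces v_5 = False.
  Clause (NOT v_4 OR v_5) is falsified — contradiction.
Both cases fail, so the formula is unsatisfiable.

Unsatisfiable — no assignment works.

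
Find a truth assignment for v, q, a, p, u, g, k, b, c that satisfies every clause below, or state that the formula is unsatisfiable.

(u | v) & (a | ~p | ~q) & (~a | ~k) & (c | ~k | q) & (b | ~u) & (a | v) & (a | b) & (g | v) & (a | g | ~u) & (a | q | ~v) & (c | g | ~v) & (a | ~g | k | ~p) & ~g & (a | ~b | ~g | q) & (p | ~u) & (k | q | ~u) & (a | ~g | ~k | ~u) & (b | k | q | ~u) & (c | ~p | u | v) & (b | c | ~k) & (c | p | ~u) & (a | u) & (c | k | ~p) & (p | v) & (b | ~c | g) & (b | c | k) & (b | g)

Unit clause (~g) forces g = False.
In (b | g) only b is left, so b = True.
In (g | v) only v is left, so v = True.
In (c | g | ~v) only c is left, so c = True.
Set q = True.
Try a = False:
  (a | ~p | ~q) forces p = False.
  (a | g | ~u) forces u = False.
  clause (a | u) is falsified — backtrack.
So a = True.
  then (~a | ~k) forces k = False.
Set p = False.
  then (p | ~u) forces u = False.
All clauses satisfied.

v: True; q: True; a: True; p: False; u: False; g: False; k: False; b: True; c: True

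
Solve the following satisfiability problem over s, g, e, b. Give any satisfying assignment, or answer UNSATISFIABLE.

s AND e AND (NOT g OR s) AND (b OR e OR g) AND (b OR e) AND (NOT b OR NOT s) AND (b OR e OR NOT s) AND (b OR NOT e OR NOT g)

s=T, g=F, e=T, b=F

Unit clause (s) forces s = True.
Unit clause (e) forces e = True.
In (NOT b OR NOT s) only NOT b is left, so b = False.
In (b OR NOT e OR NOT g) only NOT g is left, so g = False.
All clauses satisfied.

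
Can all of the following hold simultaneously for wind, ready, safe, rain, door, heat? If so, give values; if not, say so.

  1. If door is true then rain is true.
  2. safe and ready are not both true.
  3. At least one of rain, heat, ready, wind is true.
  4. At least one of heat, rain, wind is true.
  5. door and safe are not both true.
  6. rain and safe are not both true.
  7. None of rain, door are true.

wind: True, ready: True, safe: False, rain: False, door: False, heat: True

  (1) door=F ⇒ rain: vacuous ✓
  (2) safe=F, ready=T — not both ✓
  (3) {rain, heat, ready, wind}: 3 true — at least one ✓
  (4) {heat, rain, wind}: 2 true — at least one ✓
  (5) door=F, safe=F — not both ✓
  (6) rain=F, safe=F — not both ✓
  (7) {rain, door}: 0 true — none ✓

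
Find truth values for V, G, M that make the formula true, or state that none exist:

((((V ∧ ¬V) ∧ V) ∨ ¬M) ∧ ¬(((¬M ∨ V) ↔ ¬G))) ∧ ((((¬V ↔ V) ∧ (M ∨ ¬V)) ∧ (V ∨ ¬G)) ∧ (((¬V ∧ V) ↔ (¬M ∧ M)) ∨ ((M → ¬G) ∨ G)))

The conjunct ¬V ↔ V is unsatisfiable on its own:
  V=F: evaluates to False.
  V=T: evaluates to False.
So the whole conjunction is unsatisfiable.

No satisfying assignment exists.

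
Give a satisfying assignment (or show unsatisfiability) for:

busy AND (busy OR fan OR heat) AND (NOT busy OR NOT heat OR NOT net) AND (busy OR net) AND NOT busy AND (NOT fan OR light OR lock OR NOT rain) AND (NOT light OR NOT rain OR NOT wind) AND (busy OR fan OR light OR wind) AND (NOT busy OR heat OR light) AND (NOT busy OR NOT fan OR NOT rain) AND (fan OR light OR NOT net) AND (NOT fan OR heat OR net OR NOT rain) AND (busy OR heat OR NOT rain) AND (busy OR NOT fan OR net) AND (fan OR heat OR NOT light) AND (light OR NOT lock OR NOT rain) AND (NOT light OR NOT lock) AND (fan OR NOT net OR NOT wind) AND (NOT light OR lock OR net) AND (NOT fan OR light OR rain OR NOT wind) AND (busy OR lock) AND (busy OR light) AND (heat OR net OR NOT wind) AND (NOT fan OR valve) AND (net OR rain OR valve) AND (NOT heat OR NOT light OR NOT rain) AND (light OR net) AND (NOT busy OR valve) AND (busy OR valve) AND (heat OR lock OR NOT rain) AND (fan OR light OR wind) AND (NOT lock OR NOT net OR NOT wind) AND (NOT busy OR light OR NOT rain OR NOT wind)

Case busy = True:
  Clause (NOT busy) is falsified — contradiction.
Case busy = False:
  Clause (busy) is falsified — contradiction.
Both cases fail, so the formula is unsatisfiable.

UNSATISFIABLE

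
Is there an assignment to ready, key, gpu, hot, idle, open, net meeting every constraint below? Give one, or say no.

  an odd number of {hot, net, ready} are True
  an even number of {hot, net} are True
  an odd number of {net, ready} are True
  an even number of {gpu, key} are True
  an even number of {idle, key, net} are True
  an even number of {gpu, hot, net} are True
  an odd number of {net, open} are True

ready: True, key: False, gpu: False, hot: False, idle: False, open: True, net: False

{hot, net, ready}: 1 true → odd ✓
{hot, net}: 0 true → even ✓
{net, ready}: 1 true → odd ✓
{gpu, key}: 0 true → even ✓
{idle, key, net}: 0 true → even ✓
{gpu, hot, net}: 0 true → even ✓
{net, open}: 1 true → odd ✓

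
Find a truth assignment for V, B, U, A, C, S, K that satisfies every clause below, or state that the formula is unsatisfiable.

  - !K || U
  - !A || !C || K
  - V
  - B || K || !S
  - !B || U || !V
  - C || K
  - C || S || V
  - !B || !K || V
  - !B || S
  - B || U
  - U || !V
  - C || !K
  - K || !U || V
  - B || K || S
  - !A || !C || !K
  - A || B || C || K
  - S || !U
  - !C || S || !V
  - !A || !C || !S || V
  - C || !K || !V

V = True, B = True, U = True, A = False, C = True, S = True, K = False

Unit clause (V) forces V = True.
In (U || !V) only U is left, so U = True.
In (S || !U) only S is left, so S = True.
Set B = True.
Set A = False.
Try C = False:
  (C || K) forces K = True.
  clause (C || !K) is falsified — backtrack.
So C = True.
Set K = False.
All clauses satisfied.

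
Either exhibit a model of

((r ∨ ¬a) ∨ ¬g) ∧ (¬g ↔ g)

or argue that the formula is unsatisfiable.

The conjunct ¬g ↔ g is unsatisfiable on its own:
  g=F: evaluates to False.
  g=T: evaluates to False.
So the whole conjunction is unsatisfiable.

The formula is unsatisfiable.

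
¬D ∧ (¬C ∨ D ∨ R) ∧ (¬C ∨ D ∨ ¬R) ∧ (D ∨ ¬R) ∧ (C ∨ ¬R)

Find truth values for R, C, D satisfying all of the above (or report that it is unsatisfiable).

Unit clause (¬D) forces D = False.
In (D ∨ ¬R) only ¬R is left, so R = False.
In (¬C ∨ D ∨ R) only ¬C is left, so C = False.
Check each clause:
  (¬D): ¬D holds.
  (¬C ∨ D ∨ R): ¬C holds.
  (¬C ∨ D ∨ ¬R): ¬C holds.
  (D ∨ ¬R): ¬R holds.
  (C ∨ ¬R): ¬R holds.
All clauses satisfied.

R = False, C = False, D = False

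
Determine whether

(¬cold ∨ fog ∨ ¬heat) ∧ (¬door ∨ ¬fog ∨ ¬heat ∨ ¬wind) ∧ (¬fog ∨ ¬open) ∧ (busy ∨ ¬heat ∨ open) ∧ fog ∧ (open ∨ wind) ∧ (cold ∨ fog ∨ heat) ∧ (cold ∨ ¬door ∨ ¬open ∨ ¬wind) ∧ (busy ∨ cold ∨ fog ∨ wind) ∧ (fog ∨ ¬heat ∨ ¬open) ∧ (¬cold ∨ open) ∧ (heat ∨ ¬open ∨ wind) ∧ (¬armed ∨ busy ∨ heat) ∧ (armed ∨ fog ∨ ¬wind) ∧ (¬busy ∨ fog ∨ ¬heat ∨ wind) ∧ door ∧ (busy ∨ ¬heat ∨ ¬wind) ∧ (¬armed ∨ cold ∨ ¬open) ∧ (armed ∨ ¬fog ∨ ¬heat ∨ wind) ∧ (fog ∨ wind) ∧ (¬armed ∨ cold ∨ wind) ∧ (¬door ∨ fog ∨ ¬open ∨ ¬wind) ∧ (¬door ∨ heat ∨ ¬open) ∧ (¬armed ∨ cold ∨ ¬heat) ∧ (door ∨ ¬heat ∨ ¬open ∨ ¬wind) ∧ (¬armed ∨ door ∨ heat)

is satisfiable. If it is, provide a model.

Unit clause (fog) forces fog = True.
Unit clause (door) forces door = True.
In (¬fog ∨ ¬open) only ¬open is left, so open = False.
In (open ∨ wind) only wind is left, so wind = True.
In (¬cold ∨ open) only ¬cold is left, so cold = False.
In (¬door ∨ ¬fog ∨ ¬heat ∨ ¬wind) only ¬heat is left, so heat = False.
Set armed = False.
Set busy = False.
All clauses satisfied.

armed = False; busy = False; heat = False; open = False; cold = False; wind = True; door = True; fog = True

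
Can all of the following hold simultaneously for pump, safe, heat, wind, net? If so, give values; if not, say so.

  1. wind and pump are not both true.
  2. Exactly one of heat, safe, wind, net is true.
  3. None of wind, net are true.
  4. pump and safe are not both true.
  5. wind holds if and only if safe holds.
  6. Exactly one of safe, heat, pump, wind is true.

pump=F, safe=F, heat=T, wind=F, net=F

  (1) wind=F, pump=F — not both ✓
  (2) {heat, safe, wind, net}: 1 true — exactly one ✓
  (3) {wind, net}: 0 true — none ✓
  (4) pump=F, safe=F — not both ✓
  (5) wind=F, safe=F — same ✓
  (6) {safe, heat, pump, wind}: 1 true — exactly one ✓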